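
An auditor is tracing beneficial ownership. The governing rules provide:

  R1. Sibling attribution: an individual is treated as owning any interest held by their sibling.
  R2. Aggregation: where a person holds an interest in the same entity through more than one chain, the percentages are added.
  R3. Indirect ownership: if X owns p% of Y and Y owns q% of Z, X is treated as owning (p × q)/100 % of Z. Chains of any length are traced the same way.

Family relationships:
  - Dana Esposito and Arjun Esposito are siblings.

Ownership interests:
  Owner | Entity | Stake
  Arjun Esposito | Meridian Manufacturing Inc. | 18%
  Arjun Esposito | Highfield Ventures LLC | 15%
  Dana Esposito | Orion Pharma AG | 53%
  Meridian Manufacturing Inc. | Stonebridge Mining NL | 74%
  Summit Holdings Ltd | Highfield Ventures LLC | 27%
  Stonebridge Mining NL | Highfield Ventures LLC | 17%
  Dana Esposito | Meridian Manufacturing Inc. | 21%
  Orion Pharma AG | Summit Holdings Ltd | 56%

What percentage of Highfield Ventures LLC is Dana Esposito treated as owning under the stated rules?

By sibling attribution (R1), Dana Esposito is treated as also owning Arjun Esposito's interest in Meridian Manufacturing Inc, giving 21% + 18% = 39%.
By sibling attribution (R1), Dana Esposito is treated as owning Arjun Esposito's 15% interest in Highfield Ventures LLC.
Chain via Orion Pharma AG → Summit Holdings Ltd (R3): 53% × 56% × 27% = 8.0136% of Highfield Ventures LLC.
Chain via Meridian Manufacturing Inc. → Stonebridge Mining NL (R3): 39% × 74% × 17% = 4.9062% of Highfield Ventures LLC.
Direct interest in Highfield Ventures LLC: 15%.
Aggregating (R2): 8.0136% + 4.9062% + 15% = 27.9198%.

27.9198%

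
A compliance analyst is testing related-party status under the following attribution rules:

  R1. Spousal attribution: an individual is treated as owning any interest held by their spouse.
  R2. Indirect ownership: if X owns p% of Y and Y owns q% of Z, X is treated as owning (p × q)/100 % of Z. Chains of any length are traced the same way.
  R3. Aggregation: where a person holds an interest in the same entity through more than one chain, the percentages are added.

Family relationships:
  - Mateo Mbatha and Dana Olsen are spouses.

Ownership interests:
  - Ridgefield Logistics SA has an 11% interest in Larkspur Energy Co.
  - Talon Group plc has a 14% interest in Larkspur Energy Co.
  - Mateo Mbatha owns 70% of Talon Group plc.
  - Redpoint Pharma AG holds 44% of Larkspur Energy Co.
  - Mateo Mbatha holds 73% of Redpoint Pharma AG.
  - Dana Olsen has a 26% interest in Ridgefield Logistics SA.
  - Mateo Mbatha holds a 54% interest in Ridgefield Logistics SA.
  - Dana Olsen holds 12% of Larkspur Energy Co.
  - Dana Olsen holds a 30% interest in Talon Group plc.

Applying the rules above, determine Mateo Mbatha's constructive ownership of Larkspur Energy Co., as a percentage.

66.92%

By spousal attribution (R1), Mateo Mbatha is treated as also owning Dana Olsen's interest in Talon Group plc, giving 70% + 30% = 100%.
By spousal attribution (R1), Mateo Mbatha is treated as also owning Dana Olsen's interest in Ridgefield Logistics SA, giving 54% + 26% = 80%.
By spousal attribution (R1), Mateo Mbatha is treated as owning Dana Olsen's 12% interest in Larkspur Energy Co.
Chain via Redpoint Pharma AG (R2): 73% × 44% = 32.12% of Larkspur Energy Co.
Chain via Talon Group plc (R2): 100% × 14% = 14% of Larkspur Energy Co.
Chain via Ridgefield Logistics SA (R2): 80% × 11% = 8.8% of Larkspur Energy Co.
Direct interest in Larkspur Energy Co: 12%.
Aggregating (R3): 32.12% + 14% + 8.8% + 12% = 66.92%.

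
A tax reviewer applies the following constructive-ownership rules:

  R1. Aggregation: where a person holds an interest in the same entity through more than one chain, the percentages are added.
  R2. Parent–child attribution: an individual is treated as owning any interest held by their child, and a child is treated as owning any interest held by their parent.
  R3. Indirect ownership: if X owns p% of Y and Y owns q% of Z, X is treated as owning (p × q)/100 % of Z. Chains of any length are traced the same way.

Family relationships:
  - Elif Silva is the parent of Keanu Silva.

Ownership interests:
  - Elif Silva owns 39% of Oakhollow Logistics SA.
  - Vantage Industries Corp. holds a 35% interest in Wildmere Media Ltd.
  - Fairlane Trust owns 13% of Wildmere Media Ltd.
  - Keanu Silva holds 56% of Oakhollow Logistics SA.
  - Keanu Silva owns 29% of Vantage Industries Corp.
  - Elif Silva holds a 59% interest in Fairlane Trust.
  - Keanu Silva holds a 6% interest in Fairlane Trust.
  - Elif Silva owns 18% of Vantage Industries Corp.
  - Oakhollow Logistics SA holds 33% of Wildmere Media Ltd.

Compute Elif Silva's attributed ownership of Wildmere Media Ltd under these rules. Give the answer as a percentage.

56.25%

By parent–child attribution (R2), Elif Silva is treated as also owning Keanu Silva's interest in Oakhollow Logistics SA, giving 39% + 56% = 95%.
By parent–child attribution (R2), Elif Silva is treated as also owning Keanu Silva's interest in Fairlane Trust, giving 59% + 6% = 65%.
By parent–child attribution (R2), Elif Silva is treated as also owning Keanu Silva's interest in Vantage Industries Corp, giving 18% + 29% = 47%.
Chain via Oakhollow Logistics SA (R3): 95% × 33% = 31.35% of Wildmere Media Ltd.
Chain via Fairlane Trust (R3): 65% × 13% = 8.45% of Wildmere Media Ltd.
Chain via Vantage Industries Corp. (R3): 47% × 35% = 16.45% of Wildmere Media Ltd.
Aggregating (R1): 31.35% + 8.45% + 16.45% = 56.25%.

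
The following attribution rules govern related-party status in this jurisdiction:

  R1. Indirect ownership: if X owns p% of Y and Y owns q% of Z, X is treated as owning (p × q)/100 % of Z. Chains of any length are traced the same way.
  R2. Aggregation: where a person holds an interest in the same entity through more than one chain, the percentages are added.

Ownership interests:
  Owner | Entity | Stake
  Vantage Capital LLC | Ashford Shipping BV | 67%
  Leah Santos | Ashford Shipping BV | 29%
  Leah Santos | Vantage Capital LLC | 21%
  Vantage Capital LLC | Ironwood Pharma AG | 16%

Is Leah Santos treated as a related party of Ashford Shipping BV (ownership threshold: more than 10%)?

Chain via Vantage Capital LLC (R1): 21% × 67% = 14.07% of Ashford Shipping BV.
Direct interest in Ashford Shipping BV: 29%.
Aggregating (R2): 14.07% + 29% = 43.07%.
43.07% exceeds the 10% threshold, so Leah is a related party to Ashford Shipping BV.

Yes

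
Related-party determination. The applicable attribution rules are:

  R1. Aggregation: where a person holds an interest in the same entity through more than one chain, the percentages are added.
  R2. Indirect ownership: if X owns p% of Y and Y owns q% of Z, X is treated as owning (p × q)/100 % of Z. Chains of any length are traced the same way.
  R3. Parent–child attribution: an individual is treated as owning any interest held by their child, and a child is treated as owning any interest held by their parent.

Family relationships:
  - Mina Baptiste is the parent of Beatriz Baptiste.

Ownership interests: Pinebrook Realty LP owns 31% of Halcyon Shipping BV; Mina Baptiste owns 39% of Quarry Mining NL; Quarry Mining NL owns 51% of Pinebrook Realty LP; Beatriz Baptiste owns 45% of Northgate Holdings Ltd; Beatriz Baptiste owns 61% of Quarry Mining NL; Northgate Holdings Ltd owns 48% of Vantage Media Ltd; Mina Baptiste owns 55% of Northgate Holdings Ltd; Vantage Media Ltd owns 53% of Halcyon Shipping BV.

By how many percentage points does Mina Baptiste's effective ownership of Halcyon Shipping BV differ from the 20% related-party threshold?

By parent–child attribution (R3), Mina Baptiste is treated as also owning Beatriz Baptiste's interest in Quarry Mining NL, giving 39% + 61% = 100%.
By parent–child attribution (R3), Mina Baptiste is treated as also owning Beatriz Baptiste's interest in Northgate Holdings Ltd, giving 55% + 45% = 100%.
Chain via Quarry Mining NL → Pinebrook Realty LP (R2): 100% × 51% × 31% = 15.81% of Halcyon Shipping BV.
Chain via Northgate Holdings Ltd → Vantage Media Ltd (R2): 100% × 48% × 53% = 25.44% of Halcyon Shipping BV.
Aggregating (R1): 15.81% + 25.44% = 41.25%.
41.25% exceeds the 20% threshold by 21.25 percentage points.

21.25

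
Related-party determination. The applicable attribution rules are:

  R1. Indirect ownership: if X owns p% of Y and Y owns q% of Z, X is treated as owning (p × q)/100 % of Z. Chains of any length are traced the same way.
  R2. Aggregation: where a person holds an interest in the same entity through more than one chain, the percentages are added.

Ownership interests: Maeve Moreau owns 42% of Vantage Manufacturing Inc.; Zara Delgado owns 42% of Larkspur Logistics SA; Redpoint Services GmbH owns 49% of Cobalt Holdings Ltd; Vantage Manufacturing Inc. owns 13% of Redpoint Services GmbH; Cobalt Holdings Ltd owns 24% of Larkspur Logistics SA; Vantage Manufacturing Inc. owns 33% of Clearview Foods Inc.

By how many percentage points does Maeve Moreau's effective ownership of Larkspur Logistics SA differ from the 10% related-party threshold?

9.357904

Chain via Vantage Manufacturing Inc. → Redpoint Services GmbH → Cobalt Holdings Ltd (R1): 42% × 13% × 49% × 24% = 0.642096% of Larkspur Logistics SA.
0.642096% falls short of the 10% threshold by 9.357904 percentage points.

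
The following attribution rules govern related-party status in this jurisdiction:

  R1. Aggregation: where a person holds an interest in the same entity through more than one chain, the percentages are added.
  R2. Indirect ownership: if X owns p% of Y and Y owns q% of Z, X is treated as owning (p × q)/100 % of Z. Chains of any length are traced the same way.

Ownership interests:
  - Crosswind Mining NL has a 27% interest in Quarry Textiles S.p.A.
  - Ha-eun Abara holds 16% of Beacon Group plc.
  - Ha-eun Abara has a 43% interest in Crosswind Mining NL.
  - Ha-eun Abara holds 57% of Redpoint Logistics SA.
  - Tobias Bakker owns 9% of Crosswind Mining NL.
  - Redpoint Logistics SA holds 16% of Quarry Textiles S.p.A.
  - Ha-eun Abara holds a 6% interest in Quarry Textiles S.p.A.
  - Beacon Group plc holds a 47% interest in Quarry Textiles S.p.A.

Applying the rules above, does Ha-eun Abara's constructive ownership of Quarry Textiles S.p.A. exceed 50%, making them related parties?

No

Chain via Beacon Group plc (R2): 16% × 47% = 7.52% of Quarry Textiles S.p.A.
Chain via Redpoint Logistics SA (R2): 57% × 16% = 9.12% of Quarry Textiles S.p.A.
Chain via Crosswind Mining NL (R2): 43% × 27% = 11.61% of Quarry Textiles S.p.A.
Direct interest in Quarry Textiles S.p.A: 6%.
Aggregating (R1): 7.52% + 9.12% + 11.61% + 6% = 34.25%.
34.25% does not exceed the 50% threshold, so Ha-eun is not a related party to Quarry Textiles S.p.A.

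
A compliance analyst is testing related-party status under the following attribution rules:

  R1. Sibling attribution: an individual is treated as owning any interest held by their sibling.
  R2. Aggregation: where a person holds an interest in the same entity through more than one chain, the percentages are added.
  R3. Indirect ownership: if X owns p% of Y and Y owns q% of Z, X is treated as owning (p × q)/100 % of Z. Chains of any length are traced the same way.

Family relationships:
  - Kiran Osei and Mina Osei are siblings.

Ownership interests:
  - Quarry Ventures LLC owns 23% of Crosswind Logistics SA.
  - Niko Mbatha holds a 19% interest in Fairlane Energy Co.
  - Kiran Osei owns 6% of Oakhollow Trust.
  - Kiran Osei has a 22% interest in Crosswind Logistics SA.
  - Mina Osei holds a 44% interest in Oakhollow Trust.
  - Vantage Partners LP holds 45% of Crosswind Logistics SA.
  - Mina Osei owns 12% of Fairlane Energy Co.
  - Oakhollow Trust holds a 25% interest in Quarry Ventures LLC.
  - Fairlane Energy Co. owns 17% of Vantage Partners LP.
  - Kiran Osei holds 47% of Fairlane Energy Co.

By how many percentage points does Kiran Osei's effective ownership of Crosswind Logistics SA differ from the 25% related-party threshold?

4.3885

By sibling attribution (R1), Kiran Osei is treated as also owning Mina Osei's interest in Fairlane Energy Co, giving 47% + 12% = 59%.
By sibling attribution (R1), Kiran Osei is treated as also owning Mina Osei's interest in Oakhollow Trust, giving 6% + 44% = 50%.
Chain via Fairlane Energy Co. → Vantage Partners LP (R3): 59% × 17% × 45% = 4.5135% of Crosswind Logistics SA.
Chain via Oakhollow Trust → Quarry Ventures LLC (R3): 50% × 25% × 23% = 2.875% of Crosswind Logistics SA.
Direct interest in Crosswind Logistics SA: 22%.
Aggregating (R2): 4.5135% + 2.875% + 22% = 29.3885%.
29.3885% exceeds the 25% threshold by 4.3885 percentage points.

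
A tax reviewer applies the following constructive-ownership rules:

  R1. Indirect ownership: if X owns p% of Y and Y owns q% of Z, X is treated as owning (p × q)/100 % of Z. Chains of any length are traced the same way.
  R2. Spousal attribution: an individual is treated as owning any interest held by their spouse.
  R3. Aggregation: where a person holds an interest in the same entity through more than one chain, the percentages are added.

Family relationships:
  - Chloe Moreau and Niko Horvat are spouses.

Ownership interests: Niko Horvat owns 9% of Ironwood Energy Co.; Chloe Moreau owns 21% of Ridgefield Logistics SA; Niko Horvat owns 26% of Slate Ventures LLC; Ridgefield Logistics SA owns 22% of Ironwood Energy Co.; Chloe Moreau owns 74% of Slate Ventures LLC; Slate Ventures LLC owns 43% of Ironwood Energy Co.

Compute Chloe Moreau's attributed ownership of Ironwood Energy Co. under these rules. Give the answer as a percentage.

By spousal attribution (R2), Chloe Moreau is treated as also owning Niko Horvat's interest in Slate Ventures LLC, giving 74% + 26% = 100%.
By spousal attribution (R2), Chloe Moreau is treated as owning Niko Horvat's 9% interest in Ironwood Energy Co.
Chain via Slate Ventures LLC (R1): 100% × 43% = 43% of Ironwood Energy Co.
Chain via Ridgefield Logistics SA (R1): 21% × 22% = 4.62% of Ironwood Energy Co.
Direct interest in Ironwood Energy Co: 9%.
Aggregating (R3): 43% + 4.62% + 9% = 56.62%.

56.62%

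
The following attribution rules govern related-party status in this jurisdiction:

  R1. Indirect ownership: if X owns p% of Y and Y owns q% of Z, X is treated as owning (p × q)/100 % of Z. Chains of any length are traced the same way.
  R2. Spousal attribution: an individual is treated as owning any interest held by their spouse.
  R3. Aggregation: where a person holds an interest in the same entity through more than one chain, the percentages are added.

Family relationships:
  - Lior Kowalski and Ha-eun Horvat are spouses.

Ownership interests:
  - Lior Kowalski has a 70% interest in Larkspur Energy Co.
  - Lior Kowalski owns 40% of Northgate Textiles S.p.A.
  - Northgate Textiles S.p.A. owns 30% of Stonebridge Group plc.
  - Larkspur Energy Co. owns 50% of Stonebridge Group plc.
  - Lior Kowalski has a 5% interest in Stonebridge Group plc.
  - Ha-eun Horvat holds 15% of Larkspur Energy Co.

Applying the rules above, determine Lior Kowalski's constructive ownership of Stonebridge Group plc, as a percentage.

59.5%

By spousal attribution (R2), Lior Kowalski is treated as also owning Ha-eun Horvat's interest in Larkspur Energy Co, giving 70% + 15% = 85%.
Chain via Northgate Textiles S.p.A. (R1): 40% × 30% = 12% of Stonebridge Group plc.
Chain via Larkspur Energy Co. (R1): 85% × 50% = 42.5% of Stonebridge Group plc.
Direct interest in Stonebridge Group plc: 5%.
Aggregating (R3): 12% + 42.5% + 5% = 59.5%.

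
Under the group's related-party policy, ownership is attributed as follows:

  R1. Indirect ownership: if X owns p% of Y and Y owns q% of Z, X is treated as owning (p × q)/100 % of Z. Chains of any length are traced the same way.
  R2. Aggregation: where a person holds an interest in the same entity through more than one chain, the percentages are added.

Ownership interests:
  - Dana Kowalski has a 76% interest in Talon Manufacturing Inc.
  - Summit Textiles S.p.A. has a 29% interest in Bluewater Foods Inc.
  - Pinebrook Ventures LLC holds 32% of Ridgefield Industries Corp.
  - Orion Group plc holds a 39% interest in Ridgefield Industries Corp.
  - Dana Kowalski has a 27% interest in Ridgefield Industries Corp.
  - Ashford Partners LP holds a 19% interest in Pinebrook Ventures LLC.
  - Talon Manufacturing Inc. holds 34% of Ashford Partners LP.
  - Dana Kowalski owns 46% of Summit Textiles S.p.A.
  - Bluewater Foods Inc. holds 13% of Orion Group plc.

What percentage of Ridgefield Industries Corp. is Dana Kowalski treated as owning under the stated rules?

Chain via Talon Manufacturing Inc. → Ashford Partners LP → Pinebrook Ventures LLC (R1): 76% × 34% × 19% × 32% = 1.571072% of Ridgefield Industries Corp.
Chain via Summit Textiles S.p.A. → Bluewater Foods Inc. → Orion Group plc (R1): 46% × 29% × 13% × 39% = 0.676338% of Ridgefield Industries Corp.
Direct interest in Ridgefield Industries Corp: 27%.
Aggregating (R2): 1.571072% + 0.676338% + 27% = 29.24741%.

29.24741%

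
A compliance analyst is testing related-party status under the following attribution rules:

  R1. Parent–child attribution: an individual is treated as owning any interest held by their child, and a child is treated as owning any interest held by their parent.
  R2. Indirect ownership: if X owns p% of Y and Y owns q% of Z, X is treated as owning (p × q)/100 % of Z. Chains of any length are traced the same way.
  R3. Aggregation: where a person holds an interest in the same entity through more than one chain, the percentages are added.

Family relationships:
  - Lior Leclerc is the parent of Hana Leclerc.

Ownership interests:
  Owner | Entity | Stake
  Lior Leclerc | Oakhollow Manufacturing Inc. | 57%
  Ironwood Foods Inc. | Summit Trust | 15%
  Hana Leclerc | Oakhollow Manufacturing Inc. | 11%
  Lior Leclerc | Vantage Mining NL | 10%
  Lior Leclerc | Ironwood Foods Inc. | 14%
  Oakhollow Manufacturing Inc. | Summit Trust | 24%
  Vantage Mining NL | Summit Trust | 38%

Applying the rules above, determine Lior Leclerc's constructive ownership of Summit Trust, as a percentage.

22.22%

By parent–child attribution (R1), Lior Leclerc is treated as also owning Hana Leclerc's interest in Oakhollow Manufacturing Inc, giving 57% + 11% = 68%.
Chain via Vantage Mining NL (R2): 10% × 38% = 3.8% of Summit Trust.
Chain via Ironwood Foods Inc. (R2): 14% × 15% = 2.1% of Summit Trust.
Chain via Oakhollow Manufacturing Inc. (R2): 68% × 24% = 16.32% of Summit Trust.
Aggregating (R3): 3.8% + 2.1% + 16.32% = 22.22%.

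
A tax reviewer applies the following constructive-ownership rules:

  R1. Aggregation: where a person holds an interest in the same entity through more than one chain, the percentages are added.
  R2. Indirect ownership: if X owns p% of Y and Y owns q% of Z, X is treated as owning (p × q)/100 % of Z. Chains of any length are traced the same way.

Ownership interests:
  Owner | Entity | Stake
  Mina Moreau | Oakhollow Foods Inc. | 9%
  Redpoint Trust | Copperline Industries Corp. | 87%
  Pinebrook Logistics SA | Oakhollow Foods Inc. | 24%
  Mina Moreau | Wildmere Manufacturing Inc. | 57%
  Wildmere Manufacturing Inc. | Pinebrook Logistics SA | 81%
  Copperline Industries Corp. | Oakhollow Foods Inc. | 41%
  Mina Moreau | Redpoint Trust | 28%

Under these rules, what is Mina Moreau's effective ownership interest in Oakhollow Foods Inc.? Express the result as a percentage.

30.0684%

Chain via Wildmere Manufacturing Inc. → Pinebrook Logistics SA (R2): 57% × 81% × 24% = 11.0808% of Oakhollow Foods Inc.
Chain via Redpoint Trust → Copperline Industries Corp. (R2): 28% × 87% × 41% = 9.9876% of Oakhollow Foods Inc.
Direct interest in Oakhollow Foods Inc: 9%.
Aggregating (R1): 11.0808% + 9.9876% + 9% = 30.0684%.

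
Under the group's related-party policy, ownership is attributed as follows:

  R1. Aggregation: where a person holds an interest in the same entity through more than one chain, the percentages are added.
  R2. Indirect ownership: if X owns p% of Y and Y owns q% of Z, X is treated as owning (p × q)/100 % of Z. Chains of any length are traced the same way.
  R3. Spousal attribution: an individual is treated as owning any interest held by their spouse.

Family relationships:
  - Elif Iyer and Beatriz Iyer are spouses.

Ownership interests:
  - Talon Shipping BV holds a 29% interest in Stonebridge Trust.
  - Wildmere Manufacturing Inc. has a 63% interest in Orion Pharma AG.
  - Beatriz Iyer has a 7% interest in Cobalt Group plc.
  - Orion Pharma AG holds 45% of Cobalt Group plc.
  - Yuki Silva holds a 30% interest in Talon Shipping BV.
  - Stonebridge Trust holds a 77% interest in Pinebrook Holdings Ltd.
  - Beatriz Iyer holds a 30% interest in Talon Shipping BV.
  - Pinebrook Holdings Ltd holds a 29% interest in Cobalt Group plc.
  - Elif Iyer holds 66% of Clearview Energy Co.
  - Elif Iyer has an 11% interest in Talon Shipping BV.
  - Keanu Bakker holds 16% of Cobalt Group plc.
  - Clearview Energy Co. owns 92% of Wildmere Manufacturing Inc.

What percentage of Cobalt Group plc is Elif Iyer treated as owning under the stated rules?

26.869157%

By spousal attribution (R3), Elif Iyer is treated as also owning Beatriz Iyer's interest in Talon Shipping BV, giving 11% + 30% = 41%.
By spousal attribution (R3), Elif Iyer is treated as owning Beatriz Iyer's 7% interest in Cobalt Group plc.
Chain via Clearview Energy Co. → Wildmere Manufacturing Inc. → Orion Pharma AG (R2): 66% × 92% × 63% × 45% = 17.21412% of Cobalt Group plc.
Chain via Talon Shipping BV → Stonebridge Trust → Pinebrook Holdings Ltd (R2): 41% × 29% × 77% × 29% = 2.655037% of Cobalt Group plc.
Direct interest in Cobalt Group plc: 7%.
Aggregating (R1): 17.21412% + 2.655037% + 7% = 26.869157%.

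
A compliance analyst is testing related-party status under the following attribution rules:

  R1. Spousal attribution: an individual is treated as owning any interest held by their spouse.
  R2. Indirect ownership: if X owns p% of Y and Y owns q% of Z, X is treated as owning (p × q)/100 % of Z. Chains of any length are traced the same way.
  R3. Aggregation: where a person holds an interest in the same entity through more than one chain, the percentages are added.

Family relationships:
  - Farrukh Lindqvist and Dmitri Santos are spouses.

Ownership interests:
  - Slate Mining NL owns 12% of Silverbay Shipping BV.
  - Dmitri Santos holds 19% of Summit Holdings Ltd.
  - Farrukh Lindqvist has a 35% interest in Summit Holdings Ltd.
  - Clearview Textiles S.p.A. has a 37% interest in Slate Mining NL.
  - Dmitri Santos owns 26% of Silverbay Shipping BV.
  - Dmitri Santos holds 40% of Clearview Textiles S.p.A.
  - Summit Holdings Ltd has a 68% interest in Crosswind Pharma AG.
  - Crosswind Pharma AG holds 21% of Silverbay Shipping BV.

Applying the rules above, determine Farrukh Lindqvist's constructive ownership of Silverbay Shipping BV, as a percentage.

35.4872%

By spousal attribution (R1), Farrukh Lindqvist is treated as also owning Dmitri Santos's interest in Summit Holdings Ltd, giving 35% + 19% = 54%.
By spousal attribution (R1), Farrukh Lindqvist is treated as owning Dmitri Santos's 40% interest in Clearview Textiles S.p.A.
By spousal attribution (R1), Farrukh Lindqvist is treated as owning Dmitri Santos's 26% interest in Silverbay Shipping BV.
Chain via Summit Holdings Ltd → Crosswind Pharma AG (R2): 54% × 68% × 21% = 7.7112% of Silverbay Shipping BV.
Chain via Clearview Textiles S.p.A. → Slate Mining NL (R2): 40% × 37% × 12% = 1.776% of Silverbay Shipping BV.
Direct interest in Silverbay Shipping BV: 26%.
Aggregating (R3): 7.7112% + 1.776% + 26% = 35.4872%.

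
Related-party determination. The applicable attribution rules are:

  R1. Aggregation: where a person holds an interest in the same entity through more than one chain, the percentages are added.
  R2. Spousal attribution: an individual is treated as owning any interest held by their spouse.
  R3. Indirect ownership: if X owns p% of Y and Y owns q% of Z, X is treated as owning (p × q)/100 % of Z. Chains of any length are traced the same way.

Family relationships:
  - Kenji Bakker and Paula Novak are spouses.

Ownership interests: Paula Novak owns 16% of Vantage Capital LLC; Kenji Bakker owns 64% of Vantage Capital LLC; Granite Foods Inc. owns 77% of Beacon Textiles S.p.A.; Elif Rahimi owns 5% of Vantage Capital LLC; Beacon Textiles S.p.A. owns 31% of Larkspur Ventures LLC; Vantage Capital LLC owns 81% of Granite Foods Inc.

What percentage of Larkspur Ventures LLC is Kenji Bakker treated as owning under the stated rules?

By spousal attribution (R2), Kenji Bakker is treated as also owning Paula Novak's interest in Vantage Capital LLC, giving 64% + 16% = 80%.
Chain via Vantage Capital LLC → Granite Foods Inc. → Beacon Textiles S.p.A. (R3): 80% × 81% × 77% × 31% = 15.46776% of Larkspur Ventures LLC.

15.46776%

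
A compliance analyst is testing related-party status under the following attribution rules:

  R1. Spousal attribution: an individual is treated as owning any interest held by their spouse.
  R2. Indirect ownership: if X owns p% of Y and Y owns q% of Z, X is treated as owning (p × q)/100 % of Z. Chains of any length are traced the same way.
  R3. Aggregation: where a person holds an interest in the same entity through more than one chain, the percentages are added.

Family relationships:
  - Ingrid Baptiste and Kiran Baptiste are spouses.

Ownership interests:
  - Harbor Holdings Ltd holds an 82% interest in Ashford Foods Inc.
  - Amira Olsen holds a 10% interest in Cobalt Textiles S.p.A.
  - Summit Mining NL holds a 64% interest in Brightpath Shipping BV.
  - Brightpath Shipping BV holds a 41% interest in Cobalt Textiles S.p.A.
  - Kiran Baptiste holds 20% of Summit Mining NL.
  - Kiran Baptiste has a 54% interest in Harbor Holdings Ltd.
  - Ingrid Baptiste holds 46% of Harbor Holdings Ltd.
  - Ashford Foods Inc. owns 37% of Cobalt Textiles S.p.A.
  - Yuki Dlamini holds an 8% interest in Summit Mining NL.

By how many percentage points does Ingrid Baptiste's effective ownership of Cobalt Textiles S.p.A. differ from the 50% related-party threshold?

By spousal attribution (R1), Ingrid Baptiste is treated as also owning Kiran Baptiste's interest in Harbor Holdings Ltd, giving 46% + 54% = 100%.
By spousal attribution (R1), Ingrid Baptiste is treated as owning Kiran Baptiste's 20% interest in Summit Mining NL.
Chain via Harbor Holdings Ltd → Ashford Foods Inc. (R2): 100% × 82% × 37% = 30.34% of Cobalt Textiles S.p.A.
Chain via Summit Mining NL → Brightpath Shipping BV (R2): 20% × 64% × 41% = 5.248% of Cobalt Textiles S.p.A.
Aggregating (R3): 30.34% + 5.248% = 35.588%.
35.588% falls short of the 50% threshold by 14.412 percentage points.

14.412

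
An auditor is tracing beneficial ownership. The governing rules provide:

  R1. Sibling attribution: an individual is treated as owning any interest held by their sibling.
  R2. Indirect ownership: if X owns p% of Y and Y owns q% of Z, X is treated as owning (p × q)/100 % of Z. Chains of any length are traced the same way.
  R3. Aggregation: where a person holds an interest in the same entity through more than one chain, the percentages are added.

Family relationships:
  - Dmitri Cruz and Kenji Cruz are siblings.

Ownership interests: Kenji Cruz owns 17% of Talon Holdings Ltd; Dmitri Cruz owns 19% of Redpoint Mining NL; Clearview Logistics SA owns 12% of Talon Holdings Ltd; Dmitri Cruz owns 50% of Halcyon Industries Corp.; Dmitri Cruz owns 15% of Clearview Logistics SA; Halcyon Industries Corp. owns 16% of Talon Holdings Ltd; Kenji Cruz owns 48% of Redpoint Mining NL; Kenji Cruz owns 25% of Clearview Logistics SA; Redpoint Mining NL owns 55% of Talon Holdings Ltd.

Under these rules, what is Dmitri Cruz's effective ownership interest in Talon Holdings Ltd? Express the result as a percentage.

66.65%

By sibling attribution (R1), Dmitri Cruz is treated as also owning Kenji Cruz's interest in Clearview Logistics SA, giving 15% + 25% = 40%.
By sibling attribution (R1), Dmitri Cruz is treated as also owning Kenji Cruz's interest in Redpoint Mining NL, giving 19% + 48% = 67%.
By sibling attribution (R1), Dmitri Cruz is treated as owning Kenji Cruz's 17% interest in Talon Holdings Ltd.
Chain via Clearview Logistics SA (R2): 40% × 12% = 4.8% of Talon Holdings Ltd.
Chain via Halcyon Industries Corp. (R2): 50% × 16% = 8% of Talon Holdings Ltd.
Chain via Redpoint Mining NL (R2): 67% × 55% = 36.85% of Talon Holdings Ltd.
Direct interest in Talon Holdings Ltd: 17%.
Aggregating (R3): 4.8% + 8% + 36.85% + 17% = 66.65%.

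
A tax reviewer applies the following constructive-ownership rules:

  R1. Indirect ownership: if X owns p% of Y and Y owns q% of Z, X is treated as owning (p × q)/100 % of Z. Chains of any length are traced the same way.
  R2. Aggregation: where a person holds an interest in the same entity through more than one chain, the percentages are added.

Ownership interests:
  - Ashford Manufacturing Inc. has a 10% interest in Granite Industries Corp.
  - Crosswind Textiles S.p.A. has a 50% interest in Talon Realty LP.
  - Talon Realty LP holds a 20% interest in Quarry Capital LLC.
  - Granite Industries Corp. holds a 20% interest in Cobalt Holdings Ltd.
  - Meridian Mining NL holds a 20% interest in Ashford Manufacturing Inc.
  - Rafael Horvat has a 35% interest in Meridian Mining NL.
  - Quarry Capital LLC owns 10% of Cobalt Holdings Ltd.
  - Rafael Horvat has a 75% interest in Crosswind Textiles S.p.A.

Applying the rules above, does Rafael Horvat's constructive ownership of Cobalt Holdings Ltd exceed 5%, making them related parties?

No

Chain via Meridian Mining NL → Ashford Manufacturing Inc. → Granite Industries Corp. (R1): 35% × 20% × 10% × 20% = 0.14% of Cobalt Holdings Ltd.
Chain via Crosswind Textiles S.p.A. → Talon Realty LP → Quarry Capital LLC (R1): 75% × 50% × 20% × 10% = 0.75% of Cobalt Holdings Ltd.
Aggregating (R2): 0.14% + 0.75% = 0.89%.
0.89% does not exceed the 5% threshold, so Rafael is not a related party to Cobalt Holdings Ltd.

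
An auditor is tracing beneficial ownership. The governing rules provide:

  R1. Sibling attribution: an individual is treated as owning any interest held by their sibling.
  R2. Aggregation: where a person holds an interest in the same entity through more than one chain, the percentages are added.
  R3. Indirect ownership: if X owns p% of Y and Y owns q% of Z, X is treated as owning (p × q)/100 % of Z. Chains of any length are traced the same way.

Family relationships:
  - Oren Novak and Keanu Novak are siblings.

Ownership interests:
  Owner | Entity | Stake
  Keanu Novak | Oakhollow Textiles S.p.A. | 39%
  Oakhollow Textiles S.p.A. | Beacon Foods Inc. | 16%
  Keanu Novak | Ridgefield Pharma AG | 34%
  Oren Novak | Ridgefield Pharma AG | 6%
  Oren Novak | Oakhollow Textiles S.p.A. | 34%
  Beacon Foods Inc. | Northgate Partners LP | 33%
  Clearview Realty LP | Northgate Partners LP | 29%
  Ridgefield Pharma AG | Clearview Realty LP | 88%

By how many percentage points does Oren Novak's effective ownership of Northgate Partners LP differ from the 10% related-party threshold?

By sibling attribution (R1), Oren Novak is treated as also owning Keanu Novak's interest in Ridgefield Pharma AG, giving 6% + 34% = 40%.
By sibling attribution (R1), Oren Novak is treated as also owning Keanu Novak's interest in Oakhollow Textiles S.p.A, giving 34% + 39% = 73%.
Chain via Ridgefield Pharma AG → Clearview Realty LP (R3): 40% × 88% × 29% = 10.208% of Northgate Partners LP.
Chain via Oakhollow Textiles S.p.A. → Beacon Foods Inc. (R3): 73% × 16% × 33% = 3.8544% of Northgate Partners LP.
Aggregating (R2): 10.208% + 3.8544% = 14.0624%.
14.0624% exceeds the 10% threshold by 4.0624 percentage points.

4.0624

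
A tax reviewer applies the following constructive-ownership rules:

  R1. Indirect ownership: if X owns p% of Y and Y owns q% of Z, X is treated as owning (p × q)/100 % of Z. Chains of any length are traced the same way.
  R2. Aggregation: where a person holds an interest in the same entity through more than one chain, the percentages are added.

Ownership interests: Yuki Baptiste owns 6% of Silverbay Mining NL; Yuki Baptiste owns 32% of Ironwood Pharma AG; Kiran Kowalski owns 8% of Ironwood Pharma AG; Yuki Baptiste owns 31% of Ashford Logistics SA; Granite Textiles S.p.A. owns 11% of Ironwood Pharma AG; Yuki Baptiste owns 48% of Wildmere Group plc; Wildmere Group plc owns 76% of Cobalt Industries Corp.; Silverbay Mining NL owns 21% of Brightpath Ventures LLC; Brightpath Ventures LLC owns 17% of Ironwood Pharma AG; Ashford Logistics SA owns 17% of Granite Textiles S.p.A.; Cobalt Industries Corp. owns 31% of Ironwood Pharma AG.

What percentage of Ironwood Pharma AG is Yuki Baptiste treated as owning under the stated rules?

Chain via Wildmere Group plc → Cobalt Industries Corp. (R1): 48% × 76% × 31% = 11.3088% of Ironwood Pharma AG.
Chain via Silverbay Mining NL → Brightpath Ventures LLC (R1): 6% × 21% × 17% = 0.2142% of Ironwood Pharma AG.
Chain via Ashford Logistics SA → Granite Textiles S.p.A. (R1): 31% × 17% × 11% = 0.5797% of Ironwood Pharma AG.
Direct interest in Ironwood Pharma AG: 32%.
Aggregating (R2): 11.3088% + 0.2142% + 0.5797% + 32% = 44.1027%.

44.1027%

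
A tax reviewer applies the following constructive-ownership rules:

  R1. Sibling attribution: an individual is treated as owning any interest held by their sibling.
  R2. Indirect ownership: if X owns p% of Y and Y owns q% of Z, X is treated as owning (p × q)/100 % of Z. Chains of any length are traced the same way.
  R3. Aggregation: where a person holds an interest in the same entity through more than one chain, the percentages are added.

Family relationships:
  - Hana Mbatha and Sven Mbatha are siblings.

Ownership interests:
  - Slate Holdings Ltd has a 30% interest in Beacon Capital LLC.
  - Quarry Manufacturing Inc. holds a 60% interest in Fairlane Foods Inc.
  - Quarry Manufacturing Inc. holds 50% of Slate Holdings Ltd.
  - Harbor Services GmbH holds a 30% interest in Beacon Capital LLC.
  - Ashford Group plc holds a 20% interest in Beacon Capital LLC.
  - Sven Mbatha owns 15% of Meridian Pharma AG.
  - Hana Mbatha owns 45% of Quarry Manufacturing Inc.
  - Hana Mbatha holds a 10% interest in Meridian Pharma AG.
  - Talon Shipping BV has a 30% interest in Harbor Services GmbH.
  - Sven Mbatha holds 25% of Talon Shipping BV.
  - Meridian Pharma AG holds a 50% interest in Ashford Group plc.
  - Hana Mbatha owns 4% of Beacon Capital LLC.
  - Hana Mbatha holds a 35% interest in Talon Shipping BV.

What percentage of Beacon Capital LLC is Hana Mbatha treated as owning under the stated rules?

By sibling attribution (R1), Hana Mbatha is treated as also owning Sven Mbatha's interest in Talon Shipping BV, giving 35% + 25% = 60%.
By sibling attribution (R1), Hana Mbatha is treated as also owning Sven Mbatha's interest in Meridian Pharma AG, giving 10% + 15% = 25%.
Chain via Talon Shipping BV → Harbor Services GmbH (R2): 60% × 30% × 30% = 5.4% of Beacon Capital LLC.
Chain via Meridian Pharma AG → Ashford Group plc (R2): 25% × 50% × 20% = 2.5% of Beacon Capital LLC.
Chain via Quarry Manufacturing Inc. → Slate Holdings Ltd (R2): 45% × 50% × 30% = 6.75% of Beacon Capital LLC.
Direct interest in Beacon Capital LLC: 4%.
Aggregating (R3): 5.4% + 2.5% + 6.75% + 4% = 18.65%.

18.65%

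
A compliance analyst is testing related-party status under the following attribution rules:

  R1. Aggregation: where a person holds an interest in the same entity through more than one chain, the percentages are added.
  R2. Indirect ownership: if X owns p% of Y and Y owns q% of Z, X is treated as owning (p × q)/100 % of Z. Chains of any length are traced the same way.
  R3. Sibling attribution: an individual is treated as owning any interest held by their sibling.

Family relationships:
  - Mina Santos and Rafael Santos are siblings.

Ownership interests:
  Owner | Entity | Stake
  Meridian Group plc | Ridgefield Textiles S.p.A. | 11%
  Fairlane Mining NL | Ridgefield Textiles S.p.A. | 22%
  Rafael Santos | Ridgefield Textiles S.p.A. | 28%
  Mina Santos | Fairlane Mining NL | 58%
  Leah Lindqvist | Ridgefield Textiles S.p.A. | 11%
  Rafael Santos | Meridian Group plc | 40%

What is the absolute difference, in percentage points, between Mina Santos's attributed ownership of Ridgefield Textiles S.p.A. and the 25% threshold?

By sibling attribution (R3), Mina Santos is treated as owning Rafael Santos's 40% interest in Meridian Group plc.
By sibling attribution (R3), Mina Santos is treated as owning Rafael Santos's 28% interest in Ridgefield Textiles S.p.A.
Chain via Fairlane Mining NL (R2): 58% × 22% = 12.76% of Ridgefield Textiles S.p.A.
Chain via Meridian Group plc (R2): 40% × 11% = 4.4% of Ridgefield Textiles S.p.A.
Direct interest in Ridgefield Textiles S.p.A: 28%.
Aggregating (R1): 12.76% + 4.4% + 28% = 45.16%.
45.16% exceeds the 25% threshold by 20.16 percentage points.

20.16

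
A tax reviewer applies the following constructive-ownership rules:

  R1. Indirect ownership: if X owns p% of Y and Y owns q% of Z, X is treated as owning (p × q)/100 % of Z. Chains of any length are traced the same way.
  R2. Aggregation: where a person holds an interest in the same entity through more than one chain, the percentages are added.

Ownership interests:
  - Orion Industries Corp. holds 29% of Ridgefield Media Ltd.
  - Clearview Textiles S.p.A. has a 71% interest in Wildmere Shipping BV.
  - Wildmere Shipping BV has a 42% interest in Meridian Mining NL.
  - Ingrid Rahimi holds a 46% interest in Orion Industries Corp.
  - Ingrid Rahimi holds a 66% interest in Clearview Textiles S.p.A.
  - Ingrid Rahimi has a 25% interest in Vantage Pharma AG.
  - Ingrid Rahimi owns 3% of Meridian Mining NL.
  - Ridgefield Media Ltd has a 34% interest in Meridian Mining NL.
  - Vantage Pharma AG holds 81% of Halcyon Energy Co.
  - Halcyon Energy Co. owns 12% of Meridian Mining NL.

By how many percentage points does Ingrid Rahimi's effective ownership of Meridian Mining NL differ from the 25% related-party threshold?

4.6468

Chain via Clearview Textiles S.p.A. → Wildmere Shipping BV (R1): 66% × 71% × 42% = 19.6812% of Meridian Mining NL.
Chain via Orion Industries Corp. → Ridgefield Media Ltd (R1): 46% × 29% × 34% = 4.5356% of Meridian Mining NL.
Chain via Vantage Pharma AG → Halcyon Energy Co. (R1): 25% × 81% × 12% = 2.43% of Meridian Mining NL.
Direct interest in Meridian Mining NL: 3%.
Aggregating (R2): 19.6812% + 4.5356% + 2.43% + 3% = 29.6468%.
29.6468% exceeds the 25% threshold by 4.6468 percentage points.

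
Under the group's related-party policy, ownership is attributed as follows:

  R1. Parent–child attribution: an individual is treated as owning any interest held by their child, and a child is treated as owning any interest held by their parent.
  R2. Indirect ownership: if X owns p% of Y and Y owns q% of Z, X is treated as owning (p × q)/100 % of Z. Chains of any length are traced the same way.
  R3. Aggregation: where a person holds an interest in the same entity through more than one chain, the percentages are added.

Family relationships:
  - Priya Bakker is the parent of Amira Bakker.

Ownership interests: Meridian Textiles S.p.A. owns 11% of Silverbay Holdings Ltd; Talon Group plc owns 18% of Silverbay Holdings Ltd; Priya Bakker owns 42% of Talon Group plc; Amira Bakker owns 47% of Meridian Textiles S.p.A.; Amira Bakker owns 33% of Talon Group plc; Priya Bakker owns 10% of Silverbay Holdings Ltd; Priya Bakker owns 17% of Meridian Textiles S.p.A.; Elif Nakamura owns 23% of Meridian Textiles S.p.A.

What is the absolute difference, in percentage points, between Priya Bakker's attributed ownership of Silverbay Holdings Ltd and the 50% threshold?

19.46

By parent–child attribution (R1), Priya Bakker is treated as also owning Amira Bakker's interest in Talon Group plc, giving 42% + 33% = 75%.
By parent–child attribution (R1), Priya Bakker is treated as also owning Amira Bakker's interest in Meridian Textiles S.p.A, giving 17% + 47% = 64%.
Chain via Talon Group plc (R2): 75% × 18% = 13.5% of Silverbay Holdings Ltd.
Chain via Meridian Textiles S.p.A. (R2): 64% × 11% = 7.04% of Silverbay Holdings Ltd.
Direct interest in Silverbay Holdings Ltd: 10%.
Aggregating (R3): 13.5% + 7.04% + 10% = 30.54%.
30.54% falls short of the 50% threshold by 19.46 percentage points.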